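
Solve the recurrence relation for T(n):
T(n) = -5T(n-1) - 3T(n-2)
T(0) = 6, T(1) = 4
Characteristic equation: x² + 5x + 3 = 0.
Discriminant Δ = (-5)² + 4·(-3) = 13.
Roots r₁,₂ = (-5 ± √13)/2, so r₁ = - \frac{5}{2} + \frac{\sqrt{13}}{2}, r₂ = - \frac{5}{2} - \frac{\sqrt{13}}{2}.
General solution: T(n) = A·r₁^n + B·r₂^n.
From the initial conditions, A + B = 6 and r₁A + r₂B = 4.
Since r₁ - r₂ = √13: A = (4 - (6)r₂)/√13 = 3 + \frac{19 \sqrt{13}}{13}, and B = 6 - A = 3 - \frac{19 \sqrt{13}}{13}.
So T(n) = \left(3 + \frac{19 \sqrt{13}}{13}\right)\left(- \frac{5}{2} + \frac{\sqrt{13}}{2}\right)^n + \left(3 - \frac{19 \sqrt{13}}{13}\right)\left(- \frac{5}{2} - \frac{\sqrt{13}}{2}\right)^n.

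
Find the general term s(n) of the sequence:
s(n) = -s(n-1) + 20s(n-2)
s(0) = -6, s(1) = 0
Characteristic equation: x² + x - 20 = 0, which factors as (x - (4))(x - (-5)) = 0.
Roots r₁ = 4, r₂ = -5 (distinct).
General solution: s(n) = A·(4)^n + B·(-5)^n.
From s(0) = -6: A + B = -6.
From s(1) = 0: 4A - 5B = 0.
Solving: A = - \frac{10}{3}, B = - \frac{8}{3}.
So s(n) = - \frac{8 \left(-5\right)^{n}}{3} - \frac{10 \cdot 4^{n}}{3}.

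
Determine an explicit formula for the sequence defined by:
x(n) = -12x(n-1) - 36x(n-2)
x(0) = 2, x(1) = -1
Characteristic equation: x² + 12x + 36 = 0, which is (x - (-6))².
Repeated root r = -6.
General solution: x(n) = (A + Bn)·(-6)^n.
From x(0) = 2: A = 2.
From x(1) = -1: (A + B)·(-6) = -1 ⇒ B = - \frac{11}{6}.
So x(n) = \left(2 - \frac{11 n}{6}\right) \cdot (-6)^n.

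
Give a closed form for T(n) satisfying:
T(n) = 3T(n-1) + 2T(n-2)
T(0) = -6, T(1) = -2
Characteristic equation: x² - 3x - 2 = 0.
Discriminant Δ = (3)² + 4·(2) = 17.
Roots r₁,₂ = (3 ± √17)/2, so r₁ = \frac{3}{2} + \frac{\sqrt{17}}{2}, r₂ = \frac{3}{2} - \frac{\sqrt{17}}{2}.
General solution: T(n) = A·r₁^n + B·r₂^n.
From the initial conditions, A + B = -6 and r₁A + r₂B = -2.
Since r₁ - r₂ = √17: A = (-2 - (-6)r₂)/√17 = -3 + \frac{7 \sqrt{17}}{17}, and B = -6 - A = -3 - \frac{7 \sqrt{17}}{17}.
So T(n) = \left(-3 + \frac{7 \sqrt{17}}{17}\right)\left(\frac{3}{2} + \frac{\sqrt{17}}{2}\right)^n + \left(-3 - \frac{7 \sqrt{17}}{17}\right)\left(\frac{3}{2} - \frac{\sqrt{17}}{2}\right)^n.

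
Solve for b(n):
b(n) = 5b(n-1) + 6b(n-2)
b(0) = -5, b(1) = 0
Characteristic equation: x² - 5x - 6 = 0, which factors as (x - (-1))(x - (6)) = 0.
Roots r₁ = -1, r₂ = 6 (distinct).
General solution: b(n) = A·(-1)^n + B·(6)^n.
From b(0) = -5: A + B = -5.
From b(1) = 0: -A + 6B = 0.
Solving: A = - \frac{30}{7}, B = - \frac{5}{7}.
So b(n) = - \frac{30 \left(-1\right)^{n}}{7} - \frac{5 \cdot 6^{n}}{7}.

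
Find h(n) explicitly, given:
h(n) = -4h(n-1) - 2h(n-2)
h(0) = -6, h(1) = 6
Characteristic equation: x² + 4x + 2 = 0.
Discriminant Δ = (-4)² + 4·(-2) = 8.
Roots r₁,₂ = (-4 ± √8)/2, so r₁ = -2 + \sqrt{2}, r₂ = -2 - \sqrt{2}.
General solution: h(n) = A·r₁^n + B·r₂^n.
From the initial conditions, A + B = -6 and r₁A + r₂B = 6.
Since r₁ - r₂ = √8: A = (6 - (-6)r₂)/√8 = -3 - \frac{3 \sqrt{2}}{2}, and B = -6 - A = -3 + \frac{3 \sqrt{2}}{2}.
So h(n) = \left(-3 - \frac{3 \sqrt{2}}{2}\right)\left(-2 + \sqrt{2}\right)^n + \left(-3 + \frac{3 \sqrt{2}}{2}\right)\left(-2 - \sqrt{2}\right)^n.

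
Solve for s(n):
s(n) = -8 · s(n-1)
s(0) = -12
Pure geometric recurrence with ratio -8.
By induction s(n) = s(0) · (-8)^n = - 12 \left(-8\right)^{n}.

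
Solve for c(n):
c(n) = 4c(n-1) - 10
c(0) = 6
First-order linear non-homogeneous.
Homogeneous solution: c_h(n) = A·(4)^n.
Try constant particular solution c_p = K: K = 4K - 10 ⇒ K = \frac{10}{3}.
General: c(n) = A·(4)^n + \frac{10}{3}.
Apply c(0) = 6: A + \frac{10}{3} = 6 ⇒ A = \frac{8}{3}.
So c(n) = \frac{8 \cdot 4^{n}}{3} + \frac{10}{3}.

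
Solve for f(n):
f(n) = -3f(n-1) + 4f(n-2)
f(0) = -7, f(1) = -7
Characteristic equation: x² + 3x - 4 = 0, which factors as (x - (1))(x - (-4)) = 0.
Roots r₁ = 1, r₂ = -4 (distinct).
General solution: f(n) = A·(1)^n + B·(-4)^n.
From f(0) = -7: A + B = -7.
From f(1) = -7: A - 4B = -7.
Solving: A = -7, B = 0.
So f(n) = -7.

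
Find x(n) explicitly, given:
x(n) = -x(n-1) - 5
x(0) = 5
First-order linear non-homogeneous.
Homogeneous solution: x_h(n) = A·(-1)^n.
Try constant particular solution x_p = K: K = -K - 5 ⇒ K = - \frac{5}{2}.
General: x(n) = A·(-1)^n - \frac{5}{2}.
Apply x(0) = 5: A - \frac{5}{2} = 5 ⇒ A = \frac{15}{2}.
So x(n) = \frac{15 \left(-1\right)^{n}}{2} - \frac{5}{2}.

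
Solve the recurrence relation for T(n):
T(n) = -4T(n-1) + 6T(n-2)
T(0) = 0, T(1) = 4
Characteristic equation: x² + 4x - 6 = 0.
Discriminant Δ = (-4)² + 4·(6) = 40.
Roots r₁,₂ = (-4 ± √40)/2, so r₁ = -2 + \sqrt{10}, r₂ = - \sqrt{10} - 2.
General solution: T(n) = A·r₁^n + B·r₂^n.
From the initial conditions, A + B = 0 and r₁A + r₂B = 4.
Since r₁ - r₂ = √40: A = (4 - (0)r₂)/√40 = \frac{\sqrt{10}}{5}, and B = 0 - A = - \frac{\sqrt{10}}{5}.
So T(n) = \left(\frac{\sqrt{10}}{5}\right)\left(-2 + \sqrt{10}\right)^n + \left(- \frac{\sqrt{10}}{5}\right)\left(- \sqrt{10} - 2\right)^n.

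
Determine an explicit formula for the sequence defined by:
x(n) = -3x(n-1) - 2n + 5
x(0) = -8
First-order linear with linear forcing.
Homogeneous solution: x_h(n) = A·(-3)^n.
Try particular x_p(n) = pn + q. Substituting:
  pn + q = -3(p(n-1) + q) - 2n + 5.
Matching the n-coefficient: p = -3p - 2 ⇒ p = - \frac{1}{2}.
Matching constants: q = 3p - 3q + 5 ⇒ q = \frac{7}{8}.
General: x(n) = A·(-3)^n - \frac{n}{2} + \frac{7}{8}.
Apply x(0) = -8: A + \frac{7}{8} = -8 ⇒ A = - \frac{71}{8}.
So x(n) = - \frac{71 \left(-3\right)^{n}}{8} - \frac{n}{2} + \frac{7}{8}.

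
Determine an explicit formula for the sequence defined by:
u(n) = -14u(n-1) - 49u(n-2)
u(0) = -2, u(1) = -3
Characteristic equation: x² + 14x + 49 = 0, which is (x - (-7))².
Repeated root r = -7.
General solution: u(n) = (A + Bn)·(-7)^n.
From u(0) = -2: A = -2.
From u(1) = -3: (A + B)·(-7) = -3 ⇒ B = \frac{17}{7}.
So u(n) = \left(\frac{17 n}{7} - 2\right) \cdot (-7)^n.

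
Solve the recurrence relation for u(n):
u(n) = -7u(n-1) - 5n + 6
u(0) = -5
First-order linear with linear forcing.
Homogeneous solution: u_h(n) = A·(-7)^n.
Try particular u_p(n) = pn + q. Substituting:
  pn + q = -7(p(n-1) + q) - 5n + 6.
Matching the n-coefficient: p = -7p - 5 ⇒ p = - \frac{5}{8}.
Matching constants: q = 7p - 7q + 6 ⇒ q = \frac{13}{64}.
General: u(n) = A·(-7)^n - \frac{5 n}{8} + \frac{13}{64}.
Apply u(0) = -5: A + \frac{13}{64} = -5 ⇒ A = - \frac{333}{64}.
So u(n) = - \frac{333 \left(-7\right)^{n}}{64} - \frac{5 n}{8} + \frac{13}{64}.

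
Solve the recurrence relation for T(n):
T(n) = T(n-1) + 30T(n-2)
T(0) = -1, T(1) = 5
Characteristic equation: x² - x - 30 = 0, which factors as (x - (-5))(x - (6)) = 0.
Roots r₁ = -5, r₂ = 6 (distinct).
General solution: T(n) = A·(-5)^n + B·(6)^n.
From T(0) = -1: A + B = -1.
From T(1) = 5: -5A + 6B = 5.
Solving: A = -1, B = 0.
So T(n) = - \left(-5\right)^{n}.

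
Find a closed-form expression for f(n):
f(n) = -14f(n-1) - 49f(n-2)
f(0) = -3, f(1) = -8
Characteristic equation: x² + 14x + 49 = 0, which is (x - (-7))².
Repeated root r = -7.
General solution: f(n) = (A + Bn)·(-7)^n.
From f(0) = -3: A = -3.
From f(1) = -8: (A + B)·(-7) = -8 ⇒ B = \frac{29}{7}.
So f(n) = \left(\frac{29 n}{7} - 3\right) \cdot (-7)^n.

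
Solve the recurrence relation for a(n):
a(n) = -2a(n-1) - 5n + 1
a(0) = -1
First-order linear with linear forcing.
Homogeneous solution: a_h(n) = A·(-2)^n.
Try particular a_p(n) = pn + q. Substituting:
  pn + q = -2(p(n-1) + q) - 5n + 1.
Matching the n-coefficient: p = -2p - 5 ⇒ p = - \frac{5}{3}.
Matching constants: q = 2p - 2q + 1 ⇒ q = - \frac{7}{9}.
General: a(n) = A·(-2)^n - \frac{5 n}{3} - \frac{7}{9}.
Apply a(0) = -1: A - \frac{7}{9} = -1 ⇒ A = - \frac{2}{9}.
So a(n) = - \frac{2 \left(-2\right)^{n}}{9} - \frac{5 n}{3} - \frac{7}{9}.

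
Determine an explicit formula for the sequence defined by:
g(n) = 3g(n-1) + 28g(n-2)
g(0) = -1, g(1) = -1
Characteristic equation: x² - 3x - 28 = 0, which factors as (x - (-4))(x - (7)) = 0.
Roots r₁ = -4, r₂ = 7 (distinct).
General solution: g(n) = A·(-4)^n + B·(7)^n.
From g(0) = -1: A + B = -1.
From g(1) = -1: -4A + 7B = -1.
Solving: A = - \frac{6}{11}, B = - \frac{5}{11}.
So g(n) = - \frac{6 \left(-4\right)^{n}}{11} - \frac{5 \cdot 7^{n}}{11}.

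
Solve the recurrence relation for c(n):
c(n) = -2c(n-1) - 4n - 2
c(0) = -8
First-order linear with linear forcing.
Homogeneous solution: c_h(n) = A·(-2)^n.
Try particular c_p(n) = pn + q. Substituting:
  pn + q = -2(p(n-1) + q) - 4n - 2.
Matching the n-coefficient: p = -2p - 4 ⇒ p = - \frac{4}{3}.
Matching constants: q = 2p - 2q - 2 ⇒ q = - \frac{14}{9}.
General: c(n) = A·(-2)^n - \frac{4 n}{3} - \frac{14}{9}.
Apply c(0) = -8: A - \frac{14}{9} = -8 ⇒ A = - \frac{58}{9}.
So c(n) = - \frac{58 \left(-2\right)^{n}}{9} - \frac{4 n}{3} - \frac{14}{9}.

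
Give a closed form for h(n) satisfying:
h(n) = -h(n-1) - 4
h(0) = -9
First-order linear non-homogeneous.
Homogeneous solution: h_h(n) = A·(-1)^n.
Try constant particular solution h_p = K: K = -K - 4 ⇒ K = -2.
General: h(n) = A·(-1)^n - 2.
Apply h(0) = -9: A - 2 = -9 ⇒ A = -7.
So h(n) = - 7 \left(-1\right)^{n} - 2.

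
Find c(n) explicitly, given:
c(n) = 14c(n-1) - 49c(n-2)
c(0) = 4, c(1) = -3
Characteristic equation: x² - 14x + 49 = 0, which is (x - (7))².
Repeated root r = 7.
General solution: c(n) = (A + Bn)·(7)^n.
From c(0) = 4: A = 4.
From c(1) = -3: (A + B)·(7) = -3 ⇒ B = - \frac{31}{7}.
So c(n) = \left(4 - \frac{31 n}{7}\right) \cdot (7)^n.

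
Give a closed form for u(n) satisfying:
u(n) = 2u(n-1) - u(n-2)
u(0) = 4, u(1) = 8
Characteristic equation: x² - 2x + 1 = 0, which is (x - (1))².
Repeated root r = 1.
General solution: u(n) = (A + Bn)·(1)^n.
From u(0) = 4: A = 4.
From u(1) = 8: (A + B)·(1) = 8 ⇒ B = 4.
So u(n) = \left(4 n + 4\right) \cdot (1)^n.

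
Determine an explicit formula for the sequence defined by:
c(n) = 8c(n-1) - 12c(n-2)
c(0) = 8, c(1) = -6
Characteristic equation: x² - 8x + 12 = 0, which factors as (x - (6))(x - (2)) = 0.
Roots r₁ = 6, r₂ = 2 (distinct).
General solution: c(n) = A·(6)^n + B·(2)^n.
From c(0) = 8: A + B = 8.
From c(1) = -6: 6A + 2B = -6.
Solving: A = - \frac{11}{2}, B = \frac{27}{2}.
So c(n) = \frac{27 \cdot 2^{n}}{2} - \frac{11 \cdot 6^{n}}{2}.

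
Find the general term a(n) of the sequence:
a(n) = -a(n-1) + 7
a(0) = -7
First-order linear non-homogeneous.
Homogeneous solution: a_h(n) = A·(-1)^n.
Try constant particular solution a_p = K: K = -K + 7 ⇒ K = \frac{7}{2}.
General: a(n) = A·(-1)^n + \frac{7}{2}.
Apply a(0) = -7: A + \frac{7}{2} = -7 ⇒ A = - \frac{21}{2}.
So a(n) = \frac{7}{2} - \frac{21 \left(-1\right)^{n}}{2}.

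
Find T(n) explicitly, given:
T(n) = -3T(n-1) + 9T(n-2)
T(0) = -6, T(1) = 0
Characteristic equation: x² + 3x - 9 = 0.
Discriminant Δ = (-3)² + 4·(9) = 45.
Roots r₁,₂ = (-3 ± √45)/2, so r₁ = - \frac{3}{2} + \frac{3 \sqrt{5}}{2}, r₂ = - \frac{3 \sqrt{5}}{2} - \frac{3}{2}.
General solution: T(n) = A·r₁^n + B·r₂^n.
From the initial conditions, A + B = -6 and r₁A + r₂B = 0.
Since r₁ - r₂ = √45: A = (0 - (-6)r₂)/√45 = -3 - \frac{3 \sqrt{5}}{5}, and B = -6 - A = -3 + \frac{3 \sqrt{5}}{5}.
So T(n) = \left(-3 - \frac{3 \sqrt{5}}{5}\right)\left(- \frac{3}{2} + \frac{3 \sqrt{5}}{2}\right)^n + \left(-3 + \frac{3 \sqrt{5}}{5}\right)\left(- \frac{3 \sqrt{5}}{2} - \frac{3}{2}\right)^n.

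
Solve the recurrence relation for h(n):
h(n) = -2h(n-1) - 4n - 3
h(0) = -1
First-order linear with linear forcing.
Homogeneous solution: h_h(n) = A·(-2)^n.
Try particular h_p(n) = pn + q. Substituting:
  pn + q = -2(p(n-1) + q) - 4n - 3.
Matching the n-coefficient: p = -2p - 4 ⇒ p = - \frac{4}{3}.
Matching constants: q = 2p - 2q - 3 ⇒ q = - \frac{17}{9}.
General: h(n) = A·(-2)^n - \frac{4 n}{3} - \frac{17}{9}.
Apply h(0) = -1: A - \frac{17}{9} = -1 ⇒ A = \frac{8}{9}.
So h(n) = \frac{8 \left(-2\right)^{n}}{9} - \frac{4 n}{3} - \frac{17}{9}.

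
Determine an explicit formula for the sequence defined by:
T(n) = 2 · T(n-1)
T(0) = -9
Pure geometric recurrence with ratio 2.
By induction T(n) = T(0) · (2)^n = - 9 \cdot 2^{n}.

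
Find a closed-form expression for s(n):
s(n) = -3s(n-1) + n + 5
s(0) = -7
First-order linear with linear forcing.
Homogeneous solution: s_h(n) = A·(-3)^n.
Try particular s_p(n) = pn + q. Substituting:
  pn + q = -3(p(n-1) + q) + n + 5.
Matching the n-coefficient: p = -3p + 1 ⇒ p = \frac{1}{4}.
Matching constants: q = 3p - 3q + 5 ⇒ q = \frac{23}{16}.
General: s(n) = A·(-3)^n + \frac{n}{4} + \frac{23}{16}.
Apply s(0) = -7: A + \frac{23}{16} = -7 ⇒ A = - \frac{135}{16}.
So s(n) = - \frac{135 \left(-3\right)^{n}}{16} + \frac{n}{4} + \frac{23}{16}.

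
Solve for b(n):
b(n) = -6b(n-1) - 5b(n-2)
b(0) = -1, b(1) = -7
Characteristic equation: x² + 6x + 5 = 0, which factors as (x - (-1))(x - (-5)) = 0.
Roots r₁ = -1, r₂ = -5 (distinct).
General solution: b(n) = A·(-1)^n + B·(-5)^n.
From b(0) = -1: A + B = -1.
From b(1) = -7: -A - 5B = -7.
Solving: A = -3, B = 2.
So b(n) = - 3 \left(-1\right)^{n} + 2 \left(-5\right)^{n}.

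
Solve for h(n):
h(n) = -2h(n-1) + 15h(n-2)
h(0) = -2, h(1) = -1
Characteristic equation: x² + 2x - 15 = 0, which factors as (x - (-5))(x - (3)) = 0.
Roots r₁ = -5, r₂ = 3 (distinct).
General solution: h(n) = A·(-5)^n + B·(3)^n.
From h(0) = -2: A + B = -2.
From h(1) = -1: -5A + 3B = -1.
Solving: A = - \frac{5}{8}, B = - \frac{11}{8}.
So h(n) = - \frac{5 \left(-5\right)^{n}}{8} - \frac{11 \cdot 3^{n}}{8}.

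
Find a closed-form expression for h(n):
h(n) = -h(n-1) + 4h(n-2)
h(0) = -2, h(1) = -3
Characteristic equation: x² + x - 4 = 0.
Discriminant Δ = (-1)² + 4·(4) = 17.
Roots r₁,₂ = (-1 ± √17)/2, so r₁ = - \frac{1}{2} + \frac{\sqrt{17}}{2}, r₂ = - \frac{\sqrt{17}}{2} - \frac{1}{2}.
General solution: h(n) = A·r₁^n + B·r₂^n.
From the initial conditions, A + B = -2 and r₁A + r₂B = -3.
Since r₁ - r₂ = √17: A = (-3 - (-2)r₂)/√17 = -1 - \frac{4 \sqrt{17}}{17}, and B = -2 - A = -1 + \frac{4 \sqrt{17}}{17}.
So h(n) = \left(-1 - \frac{4 \sqrt{17}}{17}\right)\left(- \frac{1}{2} + \frac{\sqrt{17}}{2}\right)^n + \left(-1 + \frac{4 \sqrt{17}}{17}\right)\left(- \frac{\sqrt{17}}{2} - \frac{1}{2}\right)^n.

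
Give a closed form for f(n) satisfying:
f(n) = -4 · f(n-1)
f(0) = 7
Pure geometric recurrence with ratio -4.
By induction f(n) = f(0) · (-4)^n = 7 \left(-4\right)^{n}.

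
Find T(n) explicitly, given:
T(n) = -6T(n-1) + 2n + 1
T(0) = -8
First-order linear with linear forcing.
Homogeneous solution: T_h(n) = A·(-6)^n.
Try particular T_p(n) = pn + q. Substituting:
  pn + q = -6(p(n-1) + q) + 2n + 1.
Matching the n-coefficient: p = -6p + 2 ⇒ p = \frac{2}{7}.
Matching constants: q = 6p - 6q + 1 ⇒ q = \frac{19}{49}.
General: T(n) = A·(-6)^n + \frac{2 n}{7} + \frac{19}{49}.
Apply T(0) = -8: A + \frac{19}{49} = -8 ⇒ A = - \frac{411}{49}.
So T(n) = - \frac{411 \left(-6\right)^{n}}{49} + \frac{2 n}{7} + \frac{19}{49}.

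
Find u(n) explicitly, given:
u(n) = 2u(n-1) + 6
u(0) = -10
First-order linear non-homogeneous.
Homogeneous solution: u_h(n) = A·(2)^n.
Try constant particular solution u_p = K: K = 2K + 6 ⇒ K = -6.
General: u(n) = A·(2)^n - 6.
Apply u(0) = -10: A - 6 = -10 ⇒ A = -4.
So u(n) = - 4 \cdot 2^{n} - 6.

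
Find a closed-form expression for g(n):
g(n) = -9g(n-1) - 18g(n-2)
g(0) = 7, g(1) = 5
Characteristic equation: x² + 9x + 18 = 0, which factors as (x - (-3))(x - (-6)) = 0.
Roots r₁ = -3, r₂ = -6 (distinct).
General solution: g(n) = A·(-3)^n + B·(-6)^n.
From g(0) = 7: A + B = 7.
From g(1) = 5: -3A - 6B = 5.
Solving: A = \frac{47}{3}, B = - \frac{26}{3}.
So g(n) = \frac{47 \left(-3\right)^{n}}{3} - \frac{26 \left(-6\right)^{n}}{3}.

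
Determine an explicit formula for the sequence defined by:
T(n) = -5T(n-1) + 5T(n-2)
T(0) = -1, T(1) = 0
Characteristic equation: x² + 5x - 5 = 0.
Discriminant Δ = (-5)² + 4·(5) = 45.
Roots r₁,₂ = (-5 ± √45)/2, so r₁ = - \frac{5}{2} + \frac{3 \sqrt{5}}{2}, r₂ = - \frac{3 \sqrt{5}}{2} - \frac{5}{2}.
General solution: T(n) = A·r₁^n + B·r₂^n.
From the initial conditions, A + B = -1 and r₁A + r₂B = 0.
Since r₁ - r₂ = √45: A = (0 - (-1)r₂)/√45 = - \frac{1}{2} - \frac{\sqrt{5}}{6}, and B = -1 - A = - \frac{1}{2} + \frac{\sqrt{5}}{6}.
So T(n) = \left(- \frac{1}{2} - \frac{\sqrt{5}}{6}\right)\left(- \frac{5}{2} + \frac{3 \sqrt{5}}{2}\right)^n + \left(- \frac{1}{2} + \frac{\sqrt{5}}{6}\right)\left(- \frac{3 \sqrt{5}}{2} - \frac{5}{2}\right)^n.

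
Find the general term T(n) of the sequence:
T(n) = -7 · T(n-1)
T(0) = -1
Pure geometric recurrence with ratio -7.
By induction T(n) = T(0) · (-7)^n = - \left(-7\right)^{n}.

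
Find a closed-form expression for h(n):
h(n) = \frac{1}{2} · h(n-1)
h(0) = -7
Pure geometric recurrence with ratio \frac{1}{2}.
By induction h(n) = h(0) · (\frac{1}{2})^n = - 7 \cdot 2^{- n}.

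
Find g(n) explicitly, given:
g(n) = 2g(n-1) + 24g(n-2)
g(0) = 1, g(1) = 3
Characteristic equation: x² - 2x - 24 = 0, which factors as (x - (-4))(x - (6)) = 0.
Roots r₁ = -4, r₂ = 6 (distinct).
General solution: g(n) = A·(-4)^n + B·(6)^n.
From g(0) = 1: A + B = 1.
From g(1) = 3: -4A + 6B = 3.
Solving: A = \frac{3}{10}, B = \frac{7}{10}.
So g(n) = \frac{3 \left(-4\right)^{n}}{10} + \frac{7 \cdot 6^{n}}{10}.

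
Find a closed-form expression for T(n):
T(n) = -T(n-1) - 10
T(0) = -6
First-order linear non-homogeneous.
Homogeneous solution: T_h(n) = A·(-1)^n.
Try constant particular solution T_p = K: K = -K - 10 ⇒ K = -5.
General: T(n) = A·(-1)^n - 5.
Apply T(0) = -6: A - 5 = -6 ⇒ A = -1.
So T(n) = - \left(-1\right)^{n} - 5.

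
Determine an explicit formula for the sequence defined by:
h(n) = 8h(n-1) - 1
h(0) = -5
First-order linear non-homogeneous.
Homogeneous solution: h_h(n) = A·(8)^n.
Try constant particular solution h_p = K: K = 8K - 1 ⇒ K = \frac{1}{7}.
General: h(n) = A·(8)^n + \frac{1}{7}.
Apply h(0) = -5: A + \frac{1}{7} = -5 ⇒ A = - \frac{36}{7}.
So h(n) = \frac{1}{7} - \frac{36 \cdot 8^{n}}{7}.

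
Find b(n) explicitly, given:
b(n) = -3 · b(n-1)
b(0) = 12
Pure geometric recurrence with ratio -3.
By induction b(n) = b(0) · (-3)^n = 12 \left(-3\right)^{n}.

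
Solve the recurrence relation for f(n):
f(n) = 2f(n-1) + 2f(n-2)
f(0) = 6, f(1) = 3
Characteristic equation: x² - 2x - 2 = 0.
Discriminant Δ = (2)² + 4·(2) = 12.
Roots r₁,₂ = (2 ± √12)/2, so r₁ = 1 + \sqrt{3}, r₂ = 1 - \sqrt{3}.
General solution: f(n) = A·r₁^n + B·r₂^n.
From the initial conditions, A + B = 6 and r₁A + r₂B = 3.
Since r₁ - r₂ = √12: A = (3 - (6)r₂)/√12 = 3 - \frac{\sqrt{3}}{2}, and B = 6 - A = \frac{\sqrt{3}}{2} + 3.
So f(n) = \left(3 - \frac{\sqrt{3}}{2}\right)\left(1 + \sqrt{3}\right)^n + \left(\frac{\sqrt{3}}{2} + 3\right)\left(1 - \sqrt{3}\right)^n.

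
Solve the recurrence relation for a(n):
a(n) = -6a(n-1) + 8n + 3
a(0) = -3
First-order linear with linear forcing.
Homogeneous solution: a_h(n) = A·(-6)^n.
Try particular a_p(n) = pn + q. Substituting:
  pn + q = -6(p(n-1) + q) + 8n + 3.
Matching the n-coefficient: p = -6p + 8 ⇒ p = \frac{8}{7}.
Matching constants: q = 6p - 6q + 3 ⇒ q = \frac{69}{49}.
General: a(n) = A·(-6)^n + \frac{8 n}{7} + \frac{69}{49}.
Apply a(0) = -3: A + \frac{69}{49} = -3 ⇒ A = - \frac{216}{49}.
So a(n) = - \frac{216 \left(-6\right)^{n}}{49} + \frac{8 n}{7} + \frac{69}{49}.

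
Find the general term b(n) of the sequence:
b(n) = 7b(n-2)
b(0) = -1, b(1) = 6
Characteristic equation: x² - 7 = 0.
Discriminant Δ = (0)² + 4·(7) = 28.
Roots r₁,₂ = (0 ± √28)/2, so r₁ = \sqrt{7}, r₂ = - \sqrt{7}.
General solution: b(n) = A·r₁^n + B·r₂^n.
From the initial conditions, A + B = -1 and r₁A + r₂B = 6.
Since r₁ - r₂ = √28: A = (6 - (-1)r₂)/√28 = - \frac{1}{2} + \frac{3 \sqrt{7}}{7}, and B = -1 - A = - \frac{3 \sqrt{7}}{7} - \frac{1}{2}.
So b(n) = \left(- \frac{1}{2} + \frac{3 \sqrt{7}}{7}\right)\left(\sqrt{7}\right)^n + \left(- \frac{3 \sqrt{7}}{7} - \frac{1}{2}\right)\left(- \sqrt{7}\right)^n.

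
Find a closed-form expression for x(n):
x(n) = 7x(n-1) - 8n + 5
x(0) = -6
First-order linear with linear forcing.
Homogeneous solution: x_h(n) = A·(7)^n.
Try particular x_p(n) = pn + q. Substituting:
  pn + q = 7(p(n-1) + q) - 8n + 5.
Matching the n-coefficient: p = 7p - 8 ⇒ p = \frac{4}{3}.
Matching constants: q = -7p + 7q + 5 ⇒ q = \frac{13}{18}.
General: x(n) = A·(7)^n + \frac{4 n}{3} + \frac{13}{18}.
Apply x(0) = -6: A + \frac{13}{18} = -6 ⇒ A = - \frac{121}{18}.
So x(n) = - \frac{121 \cdot 7^{n}}{18} + \frac{4 n}{3} + \frac{13}{18}.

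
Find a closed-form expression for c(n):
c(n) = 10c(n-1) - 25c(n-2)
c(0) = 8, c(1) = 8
Characteristic equation: x² - 10x + 25 = 0, which is (x - (5))².
Repeated root r = 5.
General solution: c(n) = (A + Bn)·(5)^n.
From c(0) = 8: A = 8.
From c(1) = 8: (A + B)·(5) = 8 ⇒ B = - \frac{32}{5}.
So c(n) = \left(8 - \frac{32 n}{5}\right) \cdot (5)^n.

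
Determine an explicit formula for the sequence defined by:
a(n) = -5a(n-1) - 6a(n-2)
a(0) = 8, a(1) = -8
Characteristic equation: x² + 5x + 6 = 0, which factors as (x - (-3))(x - (-2)) = 0.
Roots r₁ = -3, r₂ = -2 (distinct).
General solution: a(n) = A·(-3)^n + B·(-2)^n.
From a(0) = 8: A + B = 8.
From a(1) = -8: -3A - 2B = -8.
Solving: A = -8, B = 16.
So a(n) = 16 \left(-2\right)^{n} - 8 \left(-3\right)^{n}.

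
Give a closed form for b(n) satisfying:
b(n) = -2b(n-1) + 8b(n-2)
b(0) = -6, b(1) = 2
Characteristic equation: x² + 2x - 8 = 0, which factors as (x - (2))(x - (-4)) = 0.
Roots r₁ = 2, r₂ = -4 (distinct).
General solution: b(n) = A·(2)^n + B·(-4)^n.
From b(0) = -6: A + B = -6.
From b(1) = 2: 2A - 4B = 2.
Solving: A = - \frac{11}{3}, B = - \frac{7}{3}.
So b(n) = - \frac{7 \left(-4\right)^{n}}{3} - \frac{11 \cdot 2^{n}}{3}.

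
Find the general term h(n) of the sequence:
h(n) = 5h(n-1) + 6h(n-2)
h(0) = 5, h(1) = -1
Characteristic equation: x² - 5x - 6 = 0, which factors as (x - (6))(x - (-1)) = 0.
Roots r₁ = 6, r₂ = -1 (distinct).
General solution: h(n) = A·(6)^n + B·(-1)^n.
From h(0) = 5: A + B = 5.
From h(1) = -1: 6A - B = -1.
Solving: A = \frac{4}{7}, B = \frac{31}{7}.
So h(n) = \frac{31 \left(-1\right)^{n}}{7} + \frac{4 \cdot 6^{n}}{7}.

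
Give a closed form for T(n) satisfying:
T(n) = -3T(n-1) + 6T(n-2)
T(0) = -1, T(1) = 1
Characteristic equation: x² + 3x - 6 = 0.
Discriminant Δ = (-3)² + 4·(6) = 33.
Roots r₁,₂ = (-3 ± √33)/2, so r₁ = - \frac{3}{2} + \frac{\sqrt{33}}{2}, r₂ = - \frac{\sqrt{33}}{2} - \frac{3}{2}.
General solution: T(n) = A·r₁^n + B·r₂^n.
From the initial conditions, A + B = -1 and r₁A + r₂B = 1.
Since r₁ - r₂ = √33: A = (1 - (-1)r₂)/√33 = - \frac{1}{2} - \frac{\sqrt{33}}{66}, and B = -1 - A = - \frac{1}{2} + \frac{\sqrt{33}}{66}.
So T(n) = \left(- \frac{1}{2} - \frac{\sqrt{33}}{66}\right)\left(- \frac{3}{2} + \frac{\sqrt{33}}{2}\right)^n + \left(- \frac{1}{2} + \frac{\sqrt{33}}{66}\right)\left(- \frac{\sqrt{33}}{2} - \frac{3}{2}\right)^n.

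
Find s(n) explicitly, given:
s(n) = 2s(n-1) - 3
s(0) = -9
First-order linear non-homogeneous.
Homogeneous solution: s_h(n) = A·(2)^n.
Try constant particular solution s_p = K: K = 2K - 3 ⇒ K = 3.
General: s(n) = A·(2)^n + 3.
Apply s(0) = -9: A + 3 = -9 ⇒ A = -12.
So s(n) = 3 - 12 \cdot 2^{n}.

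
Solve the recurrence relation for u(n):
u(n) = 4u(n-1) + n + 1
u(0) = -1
First-order linear with linear forcing.
Homogeneous solution: u_h(n) = A·(4)^n.
Try particular u_p(n) = pn + q. Substituting:
  pn + q = 4(p(n-1) + q) + n + 1.
Matching the n-coefficient: p = 4p + 1 ⇒ p = - \frac{1}{3}.
Matching constants: q = -4p + 4q + 1 ⇒ q = - \frac{7}{9}.
General: u(n) = A·(4)^n - \frac{n}{3} - \frac{7}{9}.
Apply u(0) = -1: A - \frac{7}{9} = -1 ⇒ A = - \frac{2}{9}.
So u(n) = - \frac{2 \cdot 4^{n}}{9} - \frac{n}{3} - \frac{7}{9}.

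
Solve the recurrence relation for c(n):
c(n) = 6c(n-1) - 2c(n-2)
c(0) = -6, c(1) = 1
Characteristic equation: x² - 6x + 2 = 0.
Discriminant Δ = (6)² + 4·(-2) = 28.
Roots r₁,₂ = (6 ± √28)/2, so r₁ = \sqrt{7} + 3, r₂ = 3 - \sqrt{7}.
General solution: c(n) = A·r₁^n + B·r₂^n.
From the initial conditions, A + B = -6 and r₁A + r₂B = 1.
Since r₁ - r₂ = √28: A = (1 - (-6)r₂)/√28 = -3 + \frac{19 \sqrt{7}}{14}, and B = -6 - A = - \frac{19 \sqrt{7}}{14} - 3.
So c(n) = \left(-3 + \frac{19 \sqrt{7}}{14}\right)\left(\sqrt{7} + 3\right)^n + \left(- \frac{19 \sqrt{7}}{14} - 3\right)\left(3 - \sqrt{7}\right)^n.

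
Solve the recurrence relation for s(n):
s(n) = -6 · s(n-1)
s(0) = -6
Pure geometric recurrence with ratio -6.
By induction s(n) = s(0) · (-6)^n = - 6 \left(-6\right)^{n}.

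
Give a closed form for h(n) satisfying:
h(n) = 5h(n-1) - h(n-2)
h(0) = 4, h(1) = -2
Characteristic equation: x² - 5x + 1 = 0.
Discriminant Δ = (5)² + 4·(-1) = 21.
Roots r₁,₂ = (5 ± √21)/2, so r₁ = \frac{\sqrt{21}}{2} + \frac{5}{2}, r₂ = \frac{5}{2} - \frac{\sqrt{21}}{2}.
General solution: h(n) = A·r₁^n + B·r₂^n.
From the initial conditions, A + B = 4 and r₁A + r₂B = -2.
Since r₁ - r₂ = √21: A = (-2 - (4)r₂)/√21 = 2 - \frac{4 \sqrt{21}}{7}, and B = 4 - A = 2 + \frac{4 \sqrt{21}}{7}.
So h(n) = \left(2 - \frac{4 \sqrt{21}}{7}\right)\left(\frac{\sqrt{21}}{2} + \frac{5}{2}\right)^n + \left(2 + \frac{4 \sqrt{21}}{7}\right)\left(\frac{5}{2} - \frac{\sqrt{21}}{2}\right)^n.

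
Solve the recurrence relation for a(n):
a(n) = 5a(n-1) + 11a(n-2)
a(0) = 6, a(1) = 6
Characteristic equation: x² - 5x - 11 = 0.
Discriminant Δ = (5)² + 4·(11) = 69.
Roots r₁,₂ = (5 ± √69)/2, so r₁ = \frac{5}{2} + \frac{\sqrt{69}}{2}, r₂ = \frac{5}{2} - \frac{\sqrt{69}}{2}.
General solution: a(n) = A·r₁^n + B·r₂^n.
From the initial conditions, A + B = 6 and r₁A + r₂B = 6.
Since r₁ - r₂ = √69: A = (6 - (6)r₂)/√69 = 3 - \frac{3 \sqrt{69}}{23}, and B = 6 - A = \frac{3 \sqrt{69}}{23} + 3.
So a(n) = \left(3 - \frac{3 \sqrt{69}}{23}\right)\left(\frac{5}{2} + \frac{\sqrt{69}}{2}\right)^n + \left(\frac{3 \sqrt{69}}{23} + 3\right)\left(\frac{5}{2} - \frac{\sqrt{69}}{2}\right)^n.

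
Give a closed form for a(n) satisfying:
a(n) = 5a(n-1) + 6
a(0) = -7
First-order linear non-homogeneous.
Homogeneous solution: a_h(n) = A·(5)^n.
Try constant particular solution a_p = K: K = 5K + 6 ⇒ K = - \frac{3}{2}.
General: a(n) = A·(5)^n - \frac{3}{2}.
Apply a(0) = -7: A - \frac{3}{2} = -7 ⇒ A = - \frac{11}{2}.
So a(n) = - \frac{11 \cdot 5^{n}}{2} - \frac{3}{2}.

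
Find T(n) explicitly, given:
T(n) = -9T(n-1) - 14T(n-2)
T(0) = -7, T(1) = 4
Characteristic equation: x² + 9x + 14 = 0, which factors as (x - (-2))(x - (-7)) = 0.
Roots r₁ = -2, r₂ = -7 (distinct).
General solution: T(n) = A·(-2)^n + B·(-7)^n.
From T(0) = -7: A + B = -7.
From T(1) = 4: -2A - 7B = 4.
Solving: A = -9, B = 2.
So T(n) = - 9 \left(-2\right)^{n} + 2 \left(-7\right)^{n}.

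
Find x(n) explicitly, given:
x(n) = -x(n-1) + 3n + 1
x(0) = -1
First-order linear with linear forcing.
Homogeneous solution: x_h(n) = A·(-1)^n.
Try particular x_p(n) = pn + q. Substituting:
  pn + q = -(p(n-1) + q) + 3n + 1.
Matching the n-coefficient: p = -p + 3 ⇒ p = \frac{3}{2}.
Matching constants: q = p - q + 1 ⇒ q = \frac{5}{4}.
General: x(n) = A·(-1)^n + \frac{3 n}{2} + \frac{5}{4}.
Apply x(0) = -1: A + \frac{5}{4} = -1 ⇒ A = - \frac{9}{4}.
So x(n) = - \frac{9 \left(-1\right)^{n}}{4} + \frac{3 n}{2} + \frac{5}{4}.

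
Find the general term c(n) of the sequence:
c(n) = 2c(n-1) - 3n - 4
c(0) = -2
First-order linear with linear forcing.
Homogeneous solution: c_h(n) = A·(2)^n.
Try particular c_p(n) = pn + q. Substituting:
  pn + q = 2(p(n-1) + q) - 3n - 4.
Matching the n-coefficient: p = 2p - 3 ⇒ p = 3.
Matching constants: q = -2p + 2q - 4 ⇒ q = 10.
General: c(n) = A·(2)^n + 3 n + 10.
Apply c(0) = -2: A + 10 = -2 ⇒ A = -12.
So c(n) = - 12 \cdot 2^{n} + 3 n + 10.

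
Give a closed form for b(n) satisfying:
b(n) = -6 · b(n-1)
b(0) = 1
Pure geometric recurrence with ratio -6.
By induction b(n) = b(0) · (-6)^n = \left(-6\right)^{n}.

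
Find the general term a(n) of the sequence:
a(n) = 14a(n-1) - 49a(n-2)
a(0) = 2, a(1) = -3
Characteristic equation: x² - 14x + 49 = 0, which is (x - (7))².
Repeated root r = 7.
General solution: a(n) = (A + Bn)·(7)^n.
From a(0) = 2: A = 2.
From a(1) = -3: (A + B)·(7) = -3 ⇒ B = - \frac{17}{7}.
So a(n) = \left(2 - \frac{17 n}{7}\right) \cdot (7)^n.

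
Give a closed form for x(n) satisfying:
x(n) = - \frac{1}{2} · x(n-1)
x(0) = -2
Pure geometric recurrence with ratio - \frac{1}{2}.
By induction x(n) = x(0) · (- \frac{1}{2})^n = - 2 \left(- \frac{1}{2}\right)^{n}.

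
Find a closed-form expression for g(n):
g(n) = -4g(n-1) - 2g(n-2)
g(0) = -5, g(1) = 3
Characteristic equation: x² + 4x + 2 = 0.
Discriminant Δ = (-4)² + 4·(-2) = 8.
Roots r₁,₂ = (-4 ± √8)/2, so r₁ = -2 + \sqrt{2}, r₂ = -2 - \sqrt{2}.
General solution: g(n) = A·r₁^n + B·r₂^n.
From the initial conditions, A + B = -5 and r₁A + r₂B = 3.
Since r₁ - r₂ = √8: A = (3 - (-5)r₂)/√8 = - \frac{5}{2} - \frac{7 \sqrt{2}}{4}, and B = -5 - A = - \frac{5}{2} + \frac{7 \sqrt{2}}{4}.
So g(n) = \left(- \frac{5}{2} - \frac{7 \sqrt{2}}{4}\right)\left(-2 + \sqrt{2}\right)^n + \left(- \frac{5}{2} + \frac{7 \sqrt{2}}{4}\right)\left(-2 - \sqrt{2}\right)^n.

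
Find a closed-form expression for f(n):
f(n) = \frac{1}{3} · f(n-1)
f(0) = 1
Pure geometric recurrence with ratio \frac{1}{3}.
By induction f(n) = f(0) · (\frac{1}{3})^n = \left(\frac{1}{3}\right)^{n}.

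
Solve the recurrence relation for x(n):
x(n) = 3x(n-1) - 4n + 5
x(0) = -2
First-order linear with linear forcing.
Homogeneous solution: x_h(n) = A·(3)^n.
Try particular x_p(n) = pn + q. Substituting:
  pn + q = 3(p(n-1) + q) - 4n + 5.
Matching the n-coefficient: p = 3p - 4 ⇒ p = 2.
Matching constants: q = -3p + 3q + 5 ⇒ q = \frac{1}{2}.
General: x(n) = A·(3)^n + 2 n + \frac{1}{2}.
Apply x(0) = -2: A + \frac{1}{2} = -2 ⇒ A = - \frac{5}{2}.
So x(n) = - \frac{5 \cdot 3^{n}}{2} + 2 n + \frac{1}{2}.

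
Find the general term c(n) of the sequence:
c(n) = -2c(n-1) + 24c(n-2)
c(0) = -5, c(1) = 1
Characteristic equation: x² + 2x - 24 = 0, which factors as (x - (4))(x - (-6)) = 0.
Roots r₁ = 4, r₂ = -6 (distinct).
General solution: c(n) = A·(4)^n + B·(-6)^n.
From c(0) = -5: A + B = -5.
From c(1) = 1: 4A - 6B = 1.
Solving: A = - \frac{29}{10}, B = - \frac{21}{10}.
So c(n) = - \frac{21 \left(-6\right)^{n}}{10} - \frac{29 \cdot 4^{n}}{10}.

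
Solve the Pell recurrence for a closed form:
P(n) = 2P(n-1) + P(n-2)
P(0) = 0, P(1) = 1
This is the Pell sequence.
Characteristic equation: x² - 2x - 1 = 0; roots r₁ = 1 + \sqrt{2}, r₂ = 1 - \sqrt{2}.
General: P(n) = A·r₁^n + B·r₂^n. Solving with P(0)=0, P(1)=1 gives A = \frac{\sqrt{2}}{4}, B = - \frac{\sqrt{2}}{4}.
So P(n) = \frac{\sqrt{2} \left(- \left(1 - \sqrt{2}\right)^{n} + \left(1 + \sqrt{2}\right)^{n}\right)}{4}.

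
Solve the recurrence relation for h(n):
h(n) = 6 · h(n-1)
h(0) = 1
Pure geometric recurrence with ratio 6.
By induction h(n) = h(0) · (6)^n = 6^{n}.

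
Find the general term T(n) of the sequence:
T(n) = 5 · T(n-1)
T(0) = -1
Pure geometric recurrence with ratio 5.
By induction T(n) = T(0) · (5)^n = - 5^{n}.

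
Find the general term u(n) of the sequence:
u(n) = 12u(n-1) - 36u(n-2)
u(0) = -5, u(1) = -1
Characteristic equation: x² - 12x + 36 = 0, which is (x - (6))².
Repeated root r = 6.
General solution: u(n) = (A + Bn)·(6)^n.
From u(0) = -5: A = -5.
From u(1) = -1: (A + B)·(6) = -1 ⇒ B = \frac{29}{6}.
So u(n) = \left(\frac{29 n}{6} - 5\right) \cdot (6)^n.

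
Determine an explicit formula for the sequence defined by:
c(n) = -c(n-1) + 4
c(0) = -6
First-order linear non-homogeneous.
Homogeneous solution: c_h(n) = A·(-1)^n.
Try constant particular solution c_p = K: K = -K + 4 ⇒ K = 2.
General: c(n) = A·(-1)^n + 2.
Apply c(0) = -6: A + 2 = -6 ⇒ A = -8.
So c(n) = 2 - 8 \left(-1\right)^{n}.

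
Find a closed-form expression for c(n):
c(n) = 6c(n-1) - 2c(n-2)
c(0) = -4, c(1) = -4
Characteristic equation: x² - 6x + 2 = 0.
Discriminant Δ = (6)² + 4·(-2) = 28.
Roots r₁,₂ = (6 ± √28)/2, so r₁ = \sqrt{7} + 3, r₂ = 3 - \sqrt{7}.
General solution: c(n) = A·r₁^n + B·r₂^n.
From the initial conditions, A + B = -4 and r₁A + r₂B = -4.
Since r₁ - r₂ = √28: A = (-4 - (-4)r₂)/√28 = -2 + \frac{4 \sqrt{7}}{7}, and B = -4 - A = -2 - \frac{4 \sqrt{7}}{7}.
So c(n) = \left(-2 + \frac{4 \sqrt{7}}{7}\right)\left(\sqrt{7} + 3\right)^n + \left(-2 - \frac{4 \sqrt{7}}{7}\right)\left(3 - \sqrt{7}\right)^n.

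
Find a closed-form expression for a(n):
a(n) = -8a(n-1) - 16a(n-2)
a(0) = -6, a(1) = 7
Characteristic equation: x² + 8x + 16 = 0, which is (x - (-4))².
Repeated root r = -4.
General solution: a(n) = (A + Bn)·(-4)^n.
From a(0) = -6: A = -6.
From a(1) = 7: (A + B)·(-4) = 7 ⇒ B = \frac{17}{4}.
So a(n) = \left(\frac{17 n}{4} - 6\right) \cdot (-4)^n.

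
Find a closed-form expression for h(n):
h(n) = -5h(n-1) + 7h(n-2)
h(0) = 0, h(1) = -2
Characteristic equation: x² + 5x - 7 = 0.
Discriminant Δ = (-5)² + 4·(7) = 53.
Roots r₁,₂ = (-5 ± √53)/2, so r₁ = - \frac{5}{2} + \frac{\sqrt{53}}{2}, r₂ = - \frac{\sqrt{53}}{2} - \frac{5}{2}.
General solution: h(n) = A·r₁^n + B·r₂^n.
From the initial conditions, A + B = 0 and r₁A + r₂B = -2.
Since r₁ - r₂ = √53: A = (-2 - (0)r₂)/√53 = - \frac{2 \sqrt{53}}{53}, and B = 0 - A = \frac{2 \sqrt{53}}{53}.
So h(n) = \left(- \frac{2 \sqrt{53}}{53}\right)\left(- \frac{5}{2} + \frac{\sqrt{53}}{2}\right)^n + \left(\frac{2 \sqrt{53}}{53}\right)\left(- \frac{\sqrt{53}}{2} - \frac{5}{2}\right)^n.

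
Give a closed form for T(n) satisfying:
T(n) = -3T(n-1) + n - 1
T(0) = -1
First-order linear with linear forcing.
Homogeneous solution: T_h(n) = A·(-3)^n.
Try particular T_p(n) = pn + q. Substituting:
  pn + q = -3(p(n-1) + q) + n - 1.
Matching the n-coefficient: p = -3p + 1 ⇒ p = \frac{1}{4}.
Matching constants: q = 3p - 3q - 1 ⇒ q = - \frac{1}{16}.
General: T(n) = A·(-3)^n + \frac{n}{4} - \frac{1}{16}.
Apply T(0) = -1: A - \frac{1}{16} = -1 ⇒ A = - \frac{15}{16}.
So T(n) = - \frac{15 \left(-3\right)^{n}}{16} + \frac{n}{4} - \frac{1}{16}.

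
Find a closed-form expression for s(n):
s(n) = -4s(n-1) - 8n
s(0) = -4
First-order linear with linear forcing.
Homogeneous solution: s_h(n) = A·(-4)^n.
Try particular s_p(n) = pn + q. Substituting:
  pn + q = -4(p(n-1) + q) - 8n.
Matching the n-coefficient: p = -4p - 8 ⇒ p = - \frac{8}{5}.
Matching constants: q = 4p - 4q ⇒ q = - \frac{32}{25}.
General: s(n) = A·(-4)^n - \frac{8 n}{5} - \frac{32}{25}.
Apply s(0) = -4: A - \frac{32}{25} = -4 ⇒ A = - \frac{68}{25}.
So s(n) = - \frac{68 \left(-4\right)^{n}}{25} - \frac{8 n}{5} - \frac{32}{25}.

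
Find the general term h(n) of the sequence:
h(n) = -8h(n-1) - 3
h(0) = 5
First-order linear non-homogeneous.
Homogeneous solution: h_h(n) = A·(-8)^n.
Try constant particular solution h_p = K: K = -8K - 3 ⇒ K = - \frac{1}{3}.
General: h(n) = A·(-8)^n - \frac{1}{3}.
Apply h(0) = 5: A - \frac{1}{3} = 5 ⇒ A = \frac{16}{3}.
So h(n) = \frac{16 \left(-8\right)^{n}}{3} - \frac{1}{3}.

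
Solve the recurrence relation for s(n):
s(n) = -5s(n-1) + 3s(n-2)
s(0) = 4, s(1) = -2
Characteristic equation: x² + 5x - 3 = 0.
Discriminant Δ = (-5)² + 4·(3) = 37.
Roots r₁,₂ = (-5 ± √37)/2, so r₁ = - \frac{5}{2} + \frac{\sqrt{37}}{2}, r₂ = - \frac{\sqrt{37}}{2} - \frac{5}{2}.
General solution: s(n) = A·r₁^n + B·r₂^n.
From the initial conditions, A + B = 4 and r₁A + r₂B = -2.
Since r₁ - r₂ = √37: A = (-2 - (4)r₂)/√37 = \frac{8 \sqrt{37}}{37} + 2, and B = 4 - A = 2 - \frac{8 \sqrt{37}}{37}.
So s(n) = \left(\frac{8 \sqrt{37}}{37} + 2\right)\left(- \frac{5}{2} + \frac{\sqrt{37}}{2}\right)^n + \left(2 - \frac{8 \sqrt{37}}{37}\right)\left(- \frac{\sqrt{37}}{2} - \frac{5}{2}\right)^n.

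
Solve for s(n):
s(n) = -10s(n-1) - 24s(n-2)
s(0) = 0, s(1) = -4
Characteristic equation: x² + 10x + 24 = 0, which factors as (x - (-4))(x - (-6)) = 0.
Roots r₁ = -4, r₂ = -6 (distinct).
General solution: s(n) = A·(-4)^n + B·(-6)^n.
From s(0) = 0: A + B = 0.
From s(1) = -4: -4A - 6B = -4.
Solving: A = -2, B = 2.
So s(n) = - 2 \left(-4\right)^{n} + 2 \left(-6\right)^{n}.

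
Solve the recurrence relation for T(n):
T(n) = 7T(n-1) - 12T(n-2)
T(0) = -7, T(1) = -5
Characteristic equation: x² - 7x + 12 = 0, which factors as (x - (4))(x - (3)) = 0.
Roots r₁ = 4, r₂ = 3 (distinct).
General solution: T(n) = A·(4)^n + B·(3)^n.
From T(0) = -7: A + B = -7.
From T(1) = -5: 4A + 3B = -5.
Solving: A = 16, B = -23.
So T(n) = - 23 \cdot 3^{n} + 16 \cdot 4^{n}.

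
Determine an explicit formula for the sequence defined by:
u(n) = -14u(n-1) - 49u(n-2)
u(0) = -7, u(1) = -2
Characteristic equation: x² + 14x + 49 = 0, which is (x - (-7))².
Repeated root r = -7.
General solution: u(n) = (A + Bn)·(-7)^n.
From u(0) = -7: A = -7.
From u(1) = -2: (A + B)·(-7) = -2 ⇒ B = \frac{51}{7}.
So u(n) = \left(\frac{51 n}{7} - 7\right) \cdot (-7)^n.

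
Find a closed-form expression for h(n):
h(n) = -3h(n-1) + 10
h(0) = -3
First-order linear non-homogeneous.
Homogeneous solution: h_h(n) = A·(-3)^n.
Try constant particular solution h_p = K: K = -3K + 10 ⇒ K = \frac{5}{2}.
General: h(n) = A·(-3)^n + \frac{5}{2}.
Apply h(0) = -3: A + \frac{5}{2} = -3 ⇒ A = - \frac{11}{2}.
So h(n) = \frac{5}{2} - \frac{11 \left(-3\right)^{n}}{2}.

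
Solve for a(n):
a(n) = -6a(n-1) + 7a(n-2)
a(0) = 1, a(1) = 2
Characteristic equation: x² + 6x - 7 = 0, which factors as (x - (-7))(x - (1)) = 0.
Roots r₁ = -7, r₂ = 1 (distinct).
General solution: a(n) = A·(-7)^n + B·(1)^n.
From a(0) = 1: A + B = 1.
From a(1) = 2: -7A + B = 2.
Solving: A = - \frac{1}{8}, B = \frac{9}{8}.
So a(n) = \frac{9}{8} - \frac{\left(-7\right)^{n}}{8}.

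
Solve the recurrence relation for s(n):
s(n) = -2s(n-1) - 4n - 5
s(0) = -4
First-order linear with linear forcing.
Homogeneous solution: s_h(n) = A·(-2)^n.
Try particular s_p(n) = pn + q. Substituting:
  pn + q = -2(p(n-1) + q) - 4n - 5.
Matching the n-coefficient: p = -2p - 4 ⇒ p = - \frac{4}{3}.
Matching constants: q = 2p - 2q - 5 ⇒ q = - \frac{23}{9}.
General: s(n) = A·(-2)^n - \frac{4 n}{3} - \frac{23}{9}.
Apply s(0) = -4: A - \frac{23}{9} = -4 ⇒ A = - \frac{13}{9}.
So s(n) = - \frac{13 \left(-2\right)^{n}}{9} - \frac{4 n}{3} - \frac{23}{9}.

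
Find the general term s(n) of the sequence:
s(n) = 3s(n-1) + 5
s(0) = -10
First-order linear non-homogeneous.
Homogeneous solution: s_h(n) = A·(3)^n.
Try constant particular solution s_p = K: K = 3K + 5 ⇒ K = - \frac{5}{2}.
General: s(n) = A·(3)^n - \frac{5}{2}.
Apply s(0) = -10: A - \frac{5}{2} = -10 ⇒ A = - \frac{15}{2}.
So s(n) = - \frac{15 \cdot 3^{n}}{2} - \frac{5}{2}.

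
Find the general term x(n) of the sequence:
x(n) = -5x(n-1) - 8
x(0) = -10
First-order linear non-homogeneous.
Homogeneous solution: x_h(n) = A·(-5)^n.
Try constant particular solution x_p = K: K = -5K - 8 ⇒ K = - \frac{4}{3}.
General: x(n) = A·(-5)^n - \frac{4}{3}.
Apply x(0) = -10: A - \frac{4}{3} = -10 ⇒ A = - \frac{26}{3}.
So x(n) = - \frac{26 \left(-5\right)^{n}}{3} - \frac{4}{3}.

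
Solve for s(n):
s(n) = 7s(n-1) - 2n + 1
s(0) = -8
First-order linear with linear forcing.
Homogeneous solution: s_h(n) = A·(7)^n.
Try particular s_p(n) = pn + q. Substituting:
  pn + q = 7(p(n-1) + q) - 2n + 1.
Matching the n-coefficient: p = 7p - 2 ⇒ p = \frac{1}{3}.
Matching constants: q = -7p + 7q + 1 ⇒ q = \frac{2}{9}.
General: s(n) = A·(7)^n + \frac{n}{3} + \frac{2}{9}.
Apply s(0) = -8: A + \frac{2}{9} = -8 ⇒ A = - \frac{74}{9}.
So s(n) = - \frac{74 \cdot 7^{n}}{9} + \frac{n}{3} + \frac{2}{9}.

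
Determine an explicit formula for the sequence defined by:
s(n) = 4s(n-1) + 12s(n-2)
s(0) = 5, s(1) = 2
Characteristic equation: x² - 4x - 12 = 0, which factors as (x - (6))(x - (-2)) = 0.
Roots r₁ = 6, r₂ = -2 (distinct).
General solution: s(n) = A·(6)^n + B·(-2)^n.
From s(0) = 5: A + B = 5.
From s(1) = 2: 6A - 2B = 2.
Solving: A = \frac{3}{2}, B = \frac{7}{2}.
So s(n) = \frac{7 \left(-2\right)^{n}}{2} + \frac{3 \cdot 6^{n}}{2}.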